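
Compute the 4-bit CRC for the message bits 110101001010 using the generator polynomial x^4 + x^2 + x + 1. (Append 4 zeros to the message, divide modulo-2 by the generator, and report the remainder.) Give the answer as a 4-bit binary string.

1010

Append 4 zeros: 1101010010100000. Divide by 10111 (XOR where the leading bit is 1):
  pos 0: 11010 XOR 10111 = 01101
  pos 1: 11011 XOR 10111 = 01100
  pos 2: 11000 XOR 10111 = 01111
  pos 3: 11110 XOR 10111 = 01001
  pos 4: 10011 XOR 10111 = 00100
  pos 6: 10001 XOR 10111 = 00110
  pos 8: 11000 XOR 10111 = 01111
  pos 9: 11110 XOR 10111 = 01001
  pos 10: 10010 XOR 10111 = 00101
Remainder (last 4 bits) = 1010. This is the CRC / FCS.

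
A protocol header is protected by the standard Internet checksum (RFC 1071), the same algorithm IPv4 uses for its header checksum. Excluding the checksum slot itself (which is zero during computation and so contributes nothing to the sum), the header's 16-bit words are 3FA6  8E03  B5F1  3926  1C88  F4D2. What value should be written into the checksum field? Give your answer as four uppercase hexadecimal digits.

One's-complement addition (fold any carry out of bit 15 back into bit 0):
  0x3FA6 + 0x8E03 = 0x0CDA9
  0xCDA9 + 0xB5F1 = 0x1839A → wrap carry → 0x839B
  0x839B + 0x3926 = 0x0BCC1
  0xBCC1 + 0x1C88 = 0x0D949
  0xD949 + 0xF4D2 = 0x1CE1B → wrap carry → 0xCE1C
One's-complement sum = 0xCE1C.
Checksum = ~0xCE1C & 0xFFFF = 0x31E3.

31E3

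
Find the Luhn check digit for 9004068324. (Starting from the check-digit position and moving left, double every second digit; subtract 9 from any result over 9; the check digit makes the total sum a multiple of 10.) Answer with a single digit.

6

Partial digits right→left: 4 2 3 8 6 0 4 0 0 9
Double every second digit counting from the check-digit position (so the 1st, 3rd, 5th, ... of the partial from the right).
  doubled (with −9 where >9): 8 6 3 8 0 → sum 25
  kept as-is: 2 8 0 0 9 → sum 19
Total = 25 + 19 = 44.
Check digit = (10 − (44 mod 10)) mod 10 = 6.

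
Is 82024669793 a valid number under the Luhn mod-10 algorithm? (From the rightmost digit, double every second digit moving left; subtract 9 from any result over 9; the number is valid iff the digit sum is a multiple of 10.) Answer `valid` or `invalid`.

From the right, keep odd positions and double even positions (subtract 9 from any doubled value over 9):
  doubled (positions 2,4,...): 9 9 3 4 4 → sum 29
  kept (positions 1,3,...): 3 7 6 4 0 8 → sum 28
Total = 57.
57 mod 10 = 7, so the number is invalid.

invalid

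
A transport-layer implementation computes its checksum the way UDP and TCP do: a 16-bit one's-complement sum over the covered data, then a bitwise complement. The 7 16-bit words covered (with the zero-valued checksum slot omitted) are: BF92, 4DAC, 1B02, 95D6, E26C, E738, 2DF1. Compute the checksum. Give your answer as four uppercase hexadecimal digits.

4A51

One's-complement addition (fold any carry out of bit 15 back into bit 0):
  0xBF92 + 0x4DAC = 0x10D3E → wrap carry → 0x0D3F
  0x0D3F + 0x1B02 = 0x02841
  0x2841 + 0x95D6 = 0x0BE17
  0xBE17 + 0xE26C = 0x1A083 → wrap carry → 0xA084
  0xA084 + 0xE738 = 0x187BC → wrap carry → 0x87BD
  0x87BD + 0x2DF1 = 0x0B5AE
One's-complement sum = 0xB5AE.
Checksum = ~0xB5AE & 0xFFFF = 0x4A51.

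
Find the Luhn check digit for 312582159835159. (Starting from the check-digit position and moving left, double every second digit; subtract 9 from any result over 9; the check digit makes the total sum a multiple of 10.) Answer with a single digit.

4

Partial digits right→left: 9 5 1 5 3 8 9 5 1 2 8 5 2 1 3
Double every second digit counting from the check-digit position (so the 1st, 3rd, 5th, ... of the partial from the right).
  doubled (with −9 where >9): 9 2 6 9 2 7 4 6 → sum 45
  kept as-is: 5 5 8 5 2 5 1 → sum 31
Total = 45 + 31 = 76.
Check digit = (10 − (76 mod 10)) mod 10 = 4.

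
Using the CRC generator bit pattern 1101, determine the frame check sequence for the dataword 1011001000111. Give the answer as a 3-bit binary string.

Append 3 zeros: 1011001000111000. Divide by 1101 (XOR where the leading bit is 1):
  pos 0: 1011 XOR 1101 = 0110
  pos 1: 1100 XOR 1101 = 0001
  pos 4: 1010 XOR 1101 = 0111
  pos 5: 1110 XOR 1101 = 0011
  pos 7: 1101 XOR 1101 = 0000
  pos 11: 1100 XOR 1101 = 0001
Remainder (last 3 bits) = 010. This is the CRC / FCS.

010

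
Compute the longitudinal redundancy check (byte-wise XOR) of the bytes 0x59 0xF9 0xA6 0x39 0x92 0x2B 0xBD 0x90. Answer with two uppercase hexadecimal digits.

XOR the bytes together:
  start with 0x59
  0x59 ⊕ 0xF9 = 0xA0
  0xA0 ⊕ 0xA6 = 0x06
  0x06 ⊕ 0x39 = 0x3F
  0x3F ⊕ 0x92 = 0xAD
  0xAD ⊕ 0x2B = 0x86
  0x86 ⊕ 0xBD = 0x3B
  0x3B ⊕ 0x90 = 0xAB

AB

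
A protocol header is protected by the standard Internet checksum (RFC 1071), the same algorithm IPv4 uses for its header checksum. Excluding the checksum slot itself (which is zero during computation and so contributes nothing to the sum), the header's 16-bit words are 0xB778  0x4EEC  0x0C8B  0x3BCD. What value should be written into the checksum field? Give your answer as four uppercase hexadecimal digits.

B142

One's-complement addition (fold any carry out of bit 15 back into bit 0):
  0xB778 + 0x4EEC = 0x10664 → wrap carry → 0x0665
  0x0665 + 0x0C8B = 0x012F0
  0x12F0 + 0x3BCD = 0x04EBD
One's-complement sum = 0x4EBD.
Checksum = ~0x4EBD & 0xFFFF = 0xB142.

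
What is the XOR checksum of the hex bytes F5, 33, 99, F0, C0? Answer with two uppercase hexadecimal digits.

6F

XOR the bytes together:
  start with 0xF5
  0xF5 ⊕ 0x33 = 0xC6
  0xC6 ⊕ 0x99 = 0x5F
  0x5F ⊕ 0xF0 = 0xAF
  0xAF ⊕ 0xC0 = 0x6F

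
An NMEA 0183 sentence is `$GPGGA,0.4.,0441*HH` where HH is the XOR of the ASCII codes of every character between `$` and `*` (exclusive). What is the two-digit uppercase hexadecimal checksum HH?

XOR the ASCII codes of the payload characters:
  'G' = 0x47 → acc = 0x47
  'P' = 0x50 → acc = 0x17
  'G' = 0x47 → acc = 0x50
  'G' = 0x47 → acc = 0x17
  'A' = 0x41 → acc = 0x56
  ',' = 0x2C → acc = 0x7A
  '0' = 0x30 → acc = 0x4A
  '.' = 0x2E → acc = 0x64
  '4' = 0x34 → acc = 0x50
  '.' = 0x2E → acc = 0x7E
  ',' = 0x2C → acc = 0x52
  '0' = 0x30 → acc = 0x62
  '4' = 0x34 → acc = 0x56
  '4' = 0x34 → acc = 0x62
  '1' = 0x31 → acc = 0x53
Checksum = 0x53.

53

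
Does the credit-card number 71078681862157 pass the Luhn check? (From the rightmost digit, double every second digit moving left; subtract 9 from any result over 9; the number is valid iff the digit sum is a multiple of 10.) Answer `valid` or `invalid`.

From the right, keep odd positions and double even positions (subtract 9 from any doubled value over 9):
  doubled (positions 2,4,...): 1 4 7 7 7 0 5 → sum 31
  kept (positions 1,3,...): 7 1 6 1 6 7 1 → sum 29
Total = 60.
60 mod 10 = 0, so the number is valid.

valid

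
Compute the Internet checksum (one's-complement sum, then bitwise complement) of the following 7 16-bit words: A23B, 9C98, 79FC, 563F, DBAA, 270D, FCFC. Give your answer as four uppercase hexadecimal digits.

One's-complement addition (fold any carry out of bit 15 back into bit 0):
  0xA23B + 0x9C98 = 0x13ED3 → wrap carry → 0x3ED4
  0x3ED4 + 0x79FC = 0x0B8D0
  0xB8D0 + 0x563F = 0x10F0F → wrap carry → 0x0F10
  0x0F10 + 0xDBAA = 0x0EABA
  0xEABA + 0x270D = 0x111C7 → wrap carry → 0x11C8
  0x11C8 + 0xFCFC = 0x10EC4 → wrap carry → 0x0EC5
One's-complement sum = 0x0EC5.
Checksum = ~0x0EC5 & 0xFFFF = 0xF13A.

F13A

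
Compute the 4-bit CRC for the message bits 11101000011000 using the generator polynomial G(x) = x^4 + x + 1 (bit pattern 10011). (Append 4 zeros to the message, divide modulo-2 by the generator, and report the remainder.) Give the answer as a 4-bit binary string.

0100

Append 4 zeros: 111010000110000000. Divide by 10011 (XOR where the leading bit is 1):
  pos 0: 11101 XOR 10011 = 01110
  pos 1: 11100 XOR 10011 = 01111
  pos 2: 11110 XOR 10011 = 01101
  pos 3: 11010 XOR 10011 = 01001
  pos 4: 10010 XOR 10011 = 00001
  pos 8: 11100 XOR 10011 = 01111
  pos 9: 11110 XOR 10011 = 01101
  pos 10: 11010 XOR 10011 = 01001
  pos 11: 10010 XOR 10011 = 00001
Remainder (last 4 bits) = 0100. This is the CRC / FCS.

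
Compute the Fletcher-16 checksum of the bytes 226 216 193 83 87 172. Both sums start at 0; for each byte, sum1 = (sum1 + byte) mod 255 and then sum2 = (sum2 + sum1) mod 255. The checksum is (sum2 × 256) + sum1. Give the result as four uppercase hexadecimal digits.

E9D4

Running sums (mod 255):
  after byte 0 (226): sum1=226, sum2=226
  after byte 1 (216): sum1=187, sum2=158
  after byte 2 (193): sum1=125, sum2=28
  after byte 3 (83): sum1=208, sum2=236
  after byte 4 (87): sum1=40, sum2=21
  after byte 5 (172): sum1=212, sum2=233
Checksum = sum2·256 + sum1 = 233·256 + 212 = 59860 = 0xE9D4.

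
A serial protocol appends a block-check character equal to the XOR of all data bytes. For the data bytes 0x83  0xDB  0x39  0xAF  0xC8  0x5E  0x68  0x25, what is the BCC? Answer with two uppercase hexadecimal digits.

15

XOR the bytes together:
  start with 0x83
  0x83 ⊕ 0xDB = 0x58
  0x58 ⊕ 0x39 = 0x61
  0x61 ⊕ 0xAF = 0xCE
  0xCE ⊕ 0xC8 = 0x06
  0x06 ⊕ 0x5E = 0x58
  0x58 ⊕ 0x68 = 0x30
  0x30 ⊕ 0x25 = 0x15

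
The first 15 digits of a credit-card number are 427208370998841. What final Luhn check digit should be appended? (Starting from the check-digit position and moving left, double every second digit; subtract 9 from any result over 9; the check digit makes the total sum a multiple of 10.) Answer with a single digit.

3

Partial digits right→left: 1 4 8 8 9 9 0 7 3 8 0 2 7 2 4
Double every second digit counting from the check-digit position (so the 1st, 3rd, 5th, ... of the partial from the right).
  doubled (with −9 where >9): 2 7 9 0 6 0 5 8 → sum 37
  kept as-is: 4 8 9 7 8 2 2 → sum 40
Total = 37 + 40 = 77.
Check digit = (10 − (77 mod 10)) mod 10 = 3.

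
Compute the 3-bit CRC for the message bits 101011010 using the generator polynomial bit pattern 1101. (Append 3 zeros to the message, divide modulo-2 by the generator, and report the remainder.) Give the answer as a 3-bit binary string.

011

Append 3 zeros: 101011010000. Divide by 1101 (XOR where the leading bit is 1):
  pos 0: 1010 XOR 1101 = 0111
  pos 1: 1111 XOR 1101 = 0010
  pos 3: 1010 XOR 1101 = 0111
  pos 4: 1111 XOR 1101 = 0010
  pos 6: 1000 XOR 1101 = 0101
  pos 7: 1010 XOR 1101 = 0111
  pos 8: 1110 XOR 1101 = 0011
Remainder (last 3 bits) = 011. This is the CRC / FCS.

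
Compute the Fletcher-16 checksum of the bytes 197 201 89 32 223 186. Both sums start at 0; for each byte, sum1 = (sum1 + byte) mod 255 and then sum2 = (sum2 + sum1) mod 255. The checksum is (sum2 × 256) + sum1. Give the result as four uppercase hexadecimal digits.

Running sums (mod 255):
  after byte 0 (197): sum1=197, sum2=197
  after byte 1 (201): sum1=143, sum2=85
  after byte 2 (89): sum1=232, sum2=62
  after byte 3 (32): sum1=9, sum2=71
  after byte 4 (223): sum1=232, sum2=48
  after byte 5 (186): sum1=163, sum2=211
Checksum = sum2·256 + sum1 = 211·256 + 163 = 54179 = 0xD3A3.

D3A3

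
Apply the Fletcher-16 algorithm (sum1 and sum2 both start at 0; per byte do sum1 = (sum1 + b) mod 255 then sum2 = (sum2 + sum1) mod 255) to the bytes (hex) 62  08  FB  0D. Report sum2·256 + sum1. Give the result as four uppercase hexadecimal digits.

A673

Running sums (mod 255):
  after byte 0 (62): sum1=98, sum2=98
  after byte 1 (08): sum1=106, sum2=204
  after byte 2 (FB): sum1=102, sum2=51
  after byte 3 (0D): sum1=115, sum2=166
Checksum = sum2·256 + sum1 = 166·256 + 115 = 42611 = 0xA673.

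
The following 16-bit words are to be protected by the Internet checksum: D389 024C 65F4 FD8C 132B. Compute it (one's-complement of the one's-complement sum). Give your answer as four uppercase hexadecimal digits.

One's-complement addition (fold any carry out of bit 15 back into bit 0):
  0xD389 + 0x024C = 0x0D5D5
  0xD5D5 + 0x65F4 = 0x13BC9 → wrap carry → 0x3BCA
  0x3BCA + 0xFD8C = 0x13956 → wrap carry → 0x3957
  0x3957 + 0x132B = 0x04C82
One's-complement sum = 0x4C82.
Checksum = ~0x4C82 & 0xFFFF = 0xB37D.

B37D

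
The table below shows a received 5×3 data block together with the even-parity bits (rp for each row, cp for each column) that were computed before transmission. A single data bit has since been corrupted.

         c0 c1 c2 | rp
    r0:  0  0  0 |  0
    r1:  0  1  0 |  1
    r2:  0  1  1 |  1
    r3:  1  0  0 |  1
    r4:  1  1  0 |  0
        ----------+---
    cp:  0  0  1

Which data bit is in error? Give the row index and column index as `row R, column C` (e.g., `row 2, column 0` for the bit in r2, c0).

Recompute each row's even parity and compare to rp:
  r0: data parity 0, sent rp 0 → ok
  r1: data parity 1, sent rp 1 → ok
  r2: data parity 0, sent rp 1 → mismatch
  r3: data parity 1, sent rp 1 → ok
  r4: data parity 0, sent rp 0 → ok
Recompute each column's even parity and compare to cp:
  c0: data parity 0, sent cp 0 → ok
  c1: data parity 1, sent cp 0 → mismatch
  c2: data parity 1, sent cp 1 → ok
Exactly one row (r2) and one column (c1) fail → the flipped bit is at their intersection.

row 2, column 1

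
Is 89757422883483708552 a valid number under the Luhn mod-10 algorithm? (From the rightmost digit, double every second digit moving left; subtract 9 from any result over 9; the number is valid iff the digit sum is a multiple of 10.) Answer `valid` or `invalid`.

From the right, keep odd positions and double even positions (subtract 9 from any doubled value over 9):
  doubled (positions 2,4,...): 1 7 5 7 6 7 4 5 5 7 → sum 54
  kept (positions 1,3,...): 2 5 0 3 4 8 2 4 5 9 → sum 42
Total = 96.
96 mod 10 = 6, so the number is invalid.

invalid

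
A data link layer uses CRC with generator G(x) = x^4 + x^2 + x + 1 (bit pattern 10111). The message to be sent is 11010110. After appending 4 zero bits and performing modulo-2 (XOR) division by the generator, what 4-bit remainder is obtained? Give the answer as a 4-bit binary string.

1000

Append 4 zeros: 110101100000. Divide by 10111 (XOR where the leading bit is 1):
  pos 0: 11010 XOR 10111 = 01101
  pos 1: 11011 XOR 10111 = 01100
  pos 2: 11001 XOR 10111 = 01110
  pos 3: 11100 XOR 10111 = 01011
  pos 4: 10110 XOR 10111 = 00001
Remainder (last 4 bits) = 1000. This is the CRC / FCS.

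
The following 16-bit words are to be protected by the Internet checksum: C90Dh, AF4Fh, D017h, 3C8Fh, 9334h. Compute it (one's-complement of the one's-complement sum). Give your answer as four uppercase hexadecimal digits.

E7C6

One's-complement addition (fold any carry out of bit 15 back into bit 0):
  0xC90D + 0xAF4F = 0x1785C → wrap carry → 0x785D
  0x785D + 0xD017 = 0x14874 → wrap carry → 0x4875
  0x4875 + 0x3C8F = 0x08504
  0x8504 + 0x9334 = 0x11838 → wrap carry → 0x1839
One's-complement sum = 0x1839.
Checksum = ~0x1839 & 0xFFFF = 0xE7C6.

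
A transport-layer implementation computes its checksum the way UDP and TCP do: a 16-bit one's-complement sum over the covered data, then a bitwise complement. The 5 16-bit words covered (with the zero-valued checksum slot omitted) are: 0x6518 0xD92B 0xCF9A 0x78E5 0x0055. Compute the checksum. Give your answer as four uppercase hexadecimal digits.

78E6

One's-complement addition (fold any carry out of bit 15 back into bit 0):
  0x6518 + 0xD92B = 0x13E43 → wrap carry → 0x3E44
  0x3E44 + 0xCF9A = 0x10DDE → wrap carry → 0x0DDF
  0x0DDF + 0x78E5 = 0x086C4
  0x86C4 + 0x0055 = 0x08719
One's-complement sum = 0x8719.
Checksum = ~0x8719 & 0xFFFF = 0x78E6.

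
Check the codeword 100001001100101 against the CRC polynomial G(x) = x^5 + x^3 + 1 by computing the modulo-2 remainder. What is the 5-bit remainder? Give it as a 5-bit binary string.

00000

Modulo-2 division of 100001001100101 by 101001:
  pos 0: 100001 XOR 101001 = 001000
  pos 2: 100000 XOR 101001 = 001001
  pos 4: 100111 XOR 101001 = 001110
  pos 6: 111000 XOR 101001 = 010001
  pos 7: 100011 XOR 101001 = 001010
  pos 9: 101001 XOR 101001 = 000000
Remainder = 00000 (zero — the frame passes the CRC check).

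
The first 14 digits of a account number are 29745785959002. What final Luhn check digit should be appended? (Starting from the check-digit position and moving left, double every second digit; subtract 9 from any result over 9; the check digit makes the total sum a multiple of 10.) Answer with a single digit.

2

Partial digits right→left: 2 0 0 9 5 9 5 8 7 5 4 7 9 2
Double every second digit counting from the check-digit position (so the 1st, 3rd, 5th, ... of the partial from the right).
  doubled (with −9 where >9): 4 0 1 1 5 8 9 → sum 28
  kept as-is: 0 9 9 8 5 7 2 → sum 40
Total = 28 + 40 = 68.
Check digit = (10 − (68 mod 10)) mod 10 = 2.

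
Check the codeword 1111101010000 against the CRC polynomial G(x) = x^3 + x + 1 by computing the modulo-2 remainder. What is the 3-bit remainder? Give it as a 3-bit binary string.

Modulo-2 division of 1111101010000 by 1011:
  pos 0: 1111 XOR 1011 = 0100
  pos 1: 1001 XOR 1011 = 0010
  pos 3: 1001 XOR 1011 = 0010
  pos 5: 1001 XOR 1011 = 0010
  pos 7: 1000 XOR 1011 = 0011
  pos 9: 1100 XOR 1011 = 0111
Remainder = 111 (nonzero — an error is detected).

111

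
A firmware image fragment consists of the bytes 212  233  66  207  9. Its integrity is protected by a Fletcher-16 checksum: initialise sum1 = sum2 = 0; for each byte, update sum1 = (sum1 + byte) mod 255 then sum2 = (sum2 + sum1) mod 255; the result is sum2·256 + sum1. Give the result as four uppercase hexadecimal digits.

3FD9

Running sums (mod 255):
  after byte 0 (212): sum1=212, sum2=212
  after byte 1 (233): sum1=190, sum2=147
  after byte 2 (66): sum1=1, sum2=148
  after byte 3 (207): sum1=208, sum2=101
  after byte 4 (9): sum1=217, sum2=63
Checksum = sum2·256 + sum1 = 63·256 + 217 = 16345 = 0x3FD9.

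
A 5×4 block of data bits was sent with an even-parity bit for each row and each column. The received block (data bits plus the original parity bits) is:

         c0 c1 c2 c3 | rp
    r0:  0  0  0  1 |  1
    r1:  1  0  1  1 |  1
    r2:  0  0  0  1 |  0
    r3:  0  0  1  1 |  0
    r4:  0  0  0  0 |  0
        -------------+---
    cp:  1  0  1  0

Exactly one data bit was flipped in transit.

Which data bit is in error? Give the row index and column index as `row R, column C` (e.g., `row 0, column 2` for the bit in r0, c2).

Recompute each row's even parity and compare to rp:
  r0: data parity 1, sent rp 1 → ok
  r1: data parity 1, sent rp 1 → ok
  r2: data parity 1, sent rp 0 → mismatch
  r3: data parity 0, sent rp 0 → ok
  r4: data parity 0, sent rp 0 → ok
Recompute each column's even parity and compare to cp:
  c0: data parity 1, sent cp 1 → ok
  c1: data parity 0, sent cp 0 → ok
  c2: data parity 0, sent cp 1 → mismatch
  c3: data parity 0, sent cp 0 → ok
Exactly one row (r2) and one column (c2) fail → the flipped bit is at their intersection.

row 2, column 2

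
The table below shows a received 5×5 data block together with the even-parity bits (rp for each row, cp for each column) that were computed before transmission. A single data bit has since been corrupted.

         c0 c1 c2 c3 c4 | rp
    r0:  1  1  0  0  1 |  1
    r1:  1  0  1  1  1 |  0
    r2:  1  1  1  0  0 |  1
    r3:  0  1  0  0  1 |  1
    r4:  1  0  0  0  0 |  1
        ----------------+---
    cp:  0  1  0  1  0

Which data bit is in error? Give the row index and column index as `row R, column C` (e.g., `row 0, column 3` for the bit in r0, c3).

row 3, column 4

Recompute each row's even parity and compare to rp:
  r0: data parity 1, sent rp 1 → ok
  r1: data parity 0, sent rp 0 → ok
  r2: data parity 1, sent rp 1 → ok
  r3: data parity 0, sent rp 1 → mismatch
  r4: data parity 1, sent rp 1 → ok
Recompute each column's even parity and compare to cp:
  c0: data parity 0, sent cp 0 → ok
  c1: data parity 1, sent cp 1 → ok
  c2: data parity 0, sent cp 0 → ok
  c3: data parity 1, sent cp 1 → ok
  c4: data parity 1, sent cp 0 → mismatch
Exactly one row (r3) and one column (c4) fail → the flipped bit is at their intersection.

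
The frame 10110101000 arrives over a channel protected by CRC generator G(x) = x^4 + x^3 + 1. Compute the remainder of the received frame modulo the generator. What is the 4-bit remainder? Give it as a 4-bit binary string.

Modulo-2 division of 10110101000 by 11001:
  pos 0: 10110 XOR 11001 = 01111
  pos 1: 11111 XOR 11001 = 00110
  pos 3: 11001 XOR 11001 = 00000
Remainder = 0000 (zero — the frame passes the CRC check).

0000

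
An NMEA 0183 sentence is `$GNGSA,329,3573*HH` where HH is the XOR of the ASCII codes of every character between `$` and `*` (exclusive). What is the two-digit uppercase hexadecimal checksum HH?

XOR the ASCII codes of the payload characters:
  'G' = 0x47 → acc = 0x47
  'N' = 0x4E → acc = 0x09
  'G' = 0x47 → acc = 0x4E
  'S' = 0x53 → acc = 0x1D
  'A' = 0x41 → acc = 0x5C
  ',' = 0x2C → acc = 0x70
  '3' = 0x33 → acc = 0x43
  '2' = 0x32 → acc = 0x71
  '9' = 0x39 → acc = 0x48
  ',' = 0x2C → acc = 0x64
  '3' = 0x33 → acc = 0x57
  '5' = 0x35 → acc = 0x62
  '7' = 0x37 → acc = 0x55
  '3' = 0x33 → acc = 0x66
Checksum = 0x66.

66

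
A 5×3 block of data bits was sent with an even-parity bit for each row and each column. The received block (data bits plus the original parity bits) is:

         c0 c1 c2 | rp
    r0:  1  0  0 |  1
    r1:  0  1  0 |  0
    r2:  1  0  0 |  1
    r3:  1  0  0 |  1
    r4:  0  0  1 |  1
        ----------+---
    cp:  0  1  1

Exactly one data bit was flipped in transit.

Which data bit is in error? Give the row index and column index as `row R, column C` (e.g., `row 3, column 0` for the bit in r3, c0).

row 1, column 0

Recompute each row's even parity and compare to rp:
  r0: data parity 1, sent rp 1 → ok
  r1: data parity 1, sent rp 0 → mismatch
  r2: data parity 1, sent rp 1 → ok
  r3: data parity 1, sent rp 1 → ok
  r4: data parity 1, sent rp 1 → ok
Recompute each column's even parity and compare to cp:
  c0: data parity 1, sent cp 0 → mismatch
  c1: data parity 1, sent cp 1 → ok
  c2: data parity 1, sent cp 1 → ok
Exactly one row (r1) and one column (c0) fail → the flipped bit is at their intersection.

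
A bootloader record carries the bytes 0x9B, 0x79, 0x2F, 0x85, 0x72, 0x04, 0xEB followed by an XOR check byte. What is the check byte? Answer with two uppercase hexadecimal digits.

XOR the bytes together:
  start with 0x9B
  0x9B ⊕ 0x79 = 0xE2
  0xE2 ⊕ 0x2F = 0xCD
  0xCD ⊕ 0x85 = 0x48
  0x48 ⊕ 0x72 = 0x3A
  0x3A ⊕ 0x04 = 0x3E
  0x3E ⊕ 0xEB = 0xD5

D5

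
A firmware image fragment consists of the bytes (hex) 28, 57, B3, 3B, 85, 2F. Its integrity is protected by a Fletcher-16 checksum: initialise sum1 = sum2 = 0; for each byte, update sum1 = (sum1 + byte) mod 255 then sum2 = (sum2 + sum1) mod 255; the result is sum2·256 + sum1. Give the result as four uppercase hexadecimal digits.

Running sums (mod 255):
  after byte 0 (28): sum1=40, sum2=40
  after byte 1 (57): sum1=127, sum2=167
  after byte 2 (B3): sum1=51, sum2=218
  after byte 3 (3B): sum1=110, sum2=73
  after byte 4 (85): sum1=243, sum2=61
  after byte 5 (2F): sum1=35, sum2=96
Checksum = sum2·256 + sum1 = 96·256 + 35 = 24611 = 0x6023.

6023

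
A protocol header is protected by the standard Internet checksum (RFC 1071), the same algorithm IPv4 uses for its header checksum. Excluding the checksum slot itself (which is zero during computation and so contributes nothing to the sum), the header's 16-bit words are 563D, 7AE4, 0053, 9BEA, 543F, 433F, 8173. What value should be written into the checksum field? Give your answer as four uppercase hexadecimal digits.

One's-complement addition (fold any carry out of bit 15 back into bit 0):
  0x563D + 0x7AE4 = 0x0D121
  0xD121 + 0x0053 = 0x0D174
  0xD174 + 0x9BEA = 0x16D5E → wrap carry → 0x6D5F
  0x6D5F + 0x543F = 0x0C19E
  0xC19E + 0x433F = 0x104DD → wrap carry → 0x04DE
  0x04DE + 0x8173 = 0x08651
One's-complement sum = 0x8651.
Checksum = ~0x8651 & 0xFFFF = 0x79AE.

79AE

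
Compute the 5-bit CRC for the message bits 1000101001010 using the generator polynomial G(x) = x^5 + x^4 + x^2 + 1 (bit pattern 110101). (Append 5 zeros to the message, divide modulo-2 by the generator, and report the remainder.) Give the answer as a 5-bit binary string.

01110

Append 5 zeros: 100010100101000000. Divide by 110101 (XOR where the leading bit is 1):
  pos 0: 100010 XOR 110101 = 010111
  pos 1: 101111 XOR 110101 = 011010
  pos 2: 110100 XOR 110101 = 000001
  pos 7: 101010 XOR 110101 = 011111
  pos 8: 111110 XOR 110101 = 001011
  pos 10: 101100 XOR 110101 = 011001
  pos 11: 110010 XOR 110101 = 000111
Remainder (last 5 bits) = 01110. This is the CRC / FCS.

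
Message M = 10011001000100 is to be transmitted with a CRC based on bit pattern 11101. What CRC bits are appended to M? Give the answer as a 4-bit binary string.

0001

Append 4 zeros: 100110010001000000. Divide by 11101 (XOR where the leading bit is 1):
  pos 0: 10011 XOR 11101 = 01110
  pos 1: 11100 XOR 11101 = 00001
  pos 5: 10100 XOR 11101 = 01001
  pos 6: 10010 XOR 11101 = 01111
  pos 7: 11111 XOR 11101 = 00010
  pos 10: 10000 XOR 11101 = 01101
  pos 11: 11010 XOR 11101 = 00111
  pos 13: 11100 XOR 11101 = 00001
Remainder (last 4 bits) = 0001. This is the CRC / FCS.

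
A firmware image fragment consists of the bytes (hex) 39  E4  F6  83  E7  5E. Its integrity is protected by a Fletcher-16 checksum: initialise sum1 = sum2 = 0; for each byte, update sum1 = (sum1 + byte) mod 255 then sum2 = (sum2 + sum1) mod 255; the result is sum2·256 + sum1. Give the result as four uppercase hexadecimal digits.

64DE

Running sums (mod 255):
  after byte 0 (39): sum1=57, sum2=57
  after byte 1 (E4): sum1=30, sum2=87
  after byte 2 (F6): sum1=21, sum2=108
  after byte 3 (83): sum1=152, sum2=5
  after byte 4 (E7): sum1=128, sum2=133
  after byte 5 (5E): sum1=222, sum2=100
Checksum = sum2·256 + sum1 = 100·256 + 222 = 25822 = 0x64DE.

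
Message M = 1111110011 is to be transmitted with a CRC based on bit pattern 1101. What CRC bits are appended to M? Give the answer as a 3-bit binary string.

Append 3 zeros: 1111110011000. Divide by 1101 (XOR where the leading bit is 1):
  pos 0: 1111 XOR 1101 = 0010
  pos 2: 1011 XOR 1101 = 0110
  pos 3: 1100 XOR 1101 = 0001
  pos 6: 1011 XOR 1101 = 0110
  pos 7: 1100 XOR 1101 = 0001
Remainder (last 3 bits) = 100. This is the CRC / FCS.

100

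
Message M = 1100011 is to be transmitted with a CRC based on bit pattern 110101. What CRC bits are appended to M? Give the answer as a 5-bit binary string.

Append 5 zeros: 110001100000. Divide by 110101 (XOR where the leading bit is 1):
  pos 0: 110001 XOR 110101 = 000100
  pos 3: 100100 XOR 110101 = 010001
  pos 4: 100010 XOR 110101 = 010111
  pos 5: 101110 XOR 110101 = 011011
  pos 6: 110110 XOR 110101 = 000011
Remainder (last 5 bits) = 00011. This is the CRC / FCS.

00011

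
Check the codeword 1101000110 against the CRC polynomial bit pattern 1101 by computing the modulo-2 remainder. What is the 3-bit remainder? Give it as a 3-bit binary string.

Modulo-2 division of 1101000110 by 1101:
  pos 0: 1101 XOR 1101 = 0000
Remainder = 110 (nonzero — an error is detected).

110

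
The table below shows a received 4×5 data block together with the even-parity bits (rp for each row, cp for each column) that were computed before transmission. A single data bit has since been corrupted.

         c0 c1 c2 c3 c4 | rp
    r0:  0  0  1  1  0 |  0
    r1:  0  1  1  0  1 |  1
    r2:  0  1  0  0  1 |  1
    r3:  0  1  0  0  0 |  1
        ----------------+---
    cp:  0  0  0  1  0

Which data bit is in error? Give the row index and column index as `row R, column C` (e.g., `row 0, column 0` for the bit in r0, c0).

row 2, column 1

Recompute each row's even parity and compare to rp:
  r0: data parity 0, sent rp 0 → ok
  r1: data parity 1, sent rp 1 → ok
  r2: data parity 0, sent rp 1 → mismatch
  r3: data parity 1, sent rp 1 → ok
Recompute each column's even parity and compare to cp:
  c0: data parity 0, sent cp 0 → ok
  c1: data parity 1, sent cp 0 → mismatch
  c2: data parity 0, sent cp 0 → ok
  c3: data parity 1, sent cp 1 → ok
  c4: data parity 0, sent cp 0 → ok
Exactly one row (r2) and one column (c1) fail → the flipped bit is at their intersection.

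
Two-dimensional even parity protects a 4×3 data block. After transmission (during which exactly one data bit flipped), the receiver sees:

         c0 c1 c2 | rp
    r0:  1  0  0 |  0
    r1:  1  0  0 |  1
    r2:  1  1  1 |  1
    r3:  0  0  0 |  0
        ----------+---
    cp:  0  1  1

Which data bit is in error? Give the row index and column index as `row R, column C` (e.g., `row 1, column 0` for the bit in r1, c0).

Recompute each row's even parity and compare to rp:
  r0: data parity 1, sent rp 0 → mismatch
  r1: data parity 1, sent rp 1 → ok
  r2: data parity 1, sent rp 1 → ok
  r3: data parity 0, sent rp 0 → ok
Recompute each column's even parity and compare to cp:
  c0: data parity 1, sent cp 0 → mismatch
  c1: data parity 1, sent cp 1 → ok
  c2: data parity 1, sent cp 1 → ok
Exactly one row (r0) and one column (c0) fail → the flipped bit is at their intersection.

row 0, column 0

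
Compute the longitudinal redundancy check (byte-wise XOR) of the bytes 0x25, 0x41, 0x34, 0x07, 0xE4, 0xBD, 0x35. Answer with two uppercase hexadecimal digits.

3B

XOR the bytes together:
  start with 0x25
  0x25 ⊕ 0x41 = 0x64
  0x64 ⊕ 0x34 = 0x50
  0x50 ⊕ 0x07 = 0x57
  0x57 ⊕ 0xE4 = 0xB3
  0xB3 ⊕ 0xBD = 0x0E
  0x0E ⊕ 0x35 = 0x3B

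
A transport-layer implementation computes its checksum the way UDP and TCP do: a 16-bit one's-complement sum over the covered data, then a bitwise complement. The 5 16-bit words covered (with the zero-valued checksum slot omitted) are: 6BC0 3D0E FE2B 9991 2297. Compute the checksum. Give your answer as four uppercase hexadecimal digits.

One's-complement addition (fold any carry out of bit 15 back into bit 0):
  0x6BC0 + 0x3D0E = 0x0A8CE
  0xA8CE + 0xFE2B = 0x1A6F9 → wrap carry → 0xA6FA
  0xA6FA + 0x9991 = 0x1408B → wrap carry → 0x408C
  0x408C + 0x2297 = 0x06323
One's-complement sum = 0x6323.
Checksum = ~0x6323 & 0xFFFF = 0x9CDC.

9CDC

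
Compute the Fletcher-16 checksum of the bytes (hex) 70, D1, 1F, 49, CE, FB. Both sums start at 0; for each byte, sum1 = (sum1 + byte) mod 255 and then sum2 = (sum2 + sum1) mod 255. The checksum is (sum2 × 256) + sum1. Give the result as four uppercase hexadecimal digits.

AD75

Running sums (mod 255):
  after byte 0 (70): sum1=112, sum2=112
  after byte 1 (D1): sum1=66, sum2=178
  after byte 2 (1F): sum1=97, sum2=20
  after byte 3 (49): sum1=170, sum2=190
  after byte 4 (CE): sum1=121, sum2=56
  after byte 5 (FB): sum1=117, sum2=173
Checksum = sum2·256 + sum1 = 173·256 + 117 = 44405 = 0xAD75.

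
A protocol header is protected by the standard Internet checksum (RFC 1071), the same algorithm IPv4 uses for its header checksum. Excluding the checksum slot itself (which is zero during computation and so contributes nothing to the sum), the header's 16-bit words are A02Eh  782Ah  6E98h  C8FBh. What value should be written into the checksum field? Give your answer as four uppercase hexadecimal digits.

One's-complement addition (fold any carry out of bit 15 back into bit 0):
  0xA02E + 0x782A = 0x11858 → wrap carry → 0x1859
  0x1859 + 0x6E98 = 0x086F1
  0x86F1 + 0xC8FB = 0x14FEC → wrap carry → 0x4FED
One's-complement sum = 0x4FED.
Checksum = ~0x4FED & 0xFFFF = 0xB012.

B012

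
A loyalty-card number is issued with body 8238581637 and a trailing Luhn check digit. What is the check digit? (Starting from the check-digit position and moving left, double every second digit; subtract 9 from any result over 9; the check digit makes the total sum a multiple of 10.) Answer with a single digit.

Partial digits right→left: 7 3 6 1 8 5 8 3 2 8
Double every second digit counting from the check-digit position (so the 1st, 3rd, 5th, ... of the partial from the right).
  doubled (with −9 where >9): 5 3 7 7 4 → sum 26
  kept as-is: 3 1 5 3 8 → sum 20
Total = 26 + 20 = 46.
Check digit = (10 − (46 mod 10)) mod 10 = 4.

4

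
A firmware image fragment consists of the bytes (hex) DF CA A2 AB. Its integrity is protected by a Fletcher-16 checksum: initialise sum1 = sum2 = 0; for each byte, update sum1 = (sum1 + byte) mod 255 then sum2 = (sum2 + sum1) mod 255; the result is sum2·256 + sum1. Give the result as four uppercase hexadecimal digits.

D0F8

Running sums (mod 255):
  after byte 0 (DF): sum1=223, sum2=223
  after byte 1 (CA): sum1=170, sum2=138
  after byte 2 (A2): sum1=77, sum2=215
  after byte 3 (AB): sum1=248, sum2=208
Checksum = sum2·256 + sum1 = 208·256 + 248 = 53496 = 0xD0F8.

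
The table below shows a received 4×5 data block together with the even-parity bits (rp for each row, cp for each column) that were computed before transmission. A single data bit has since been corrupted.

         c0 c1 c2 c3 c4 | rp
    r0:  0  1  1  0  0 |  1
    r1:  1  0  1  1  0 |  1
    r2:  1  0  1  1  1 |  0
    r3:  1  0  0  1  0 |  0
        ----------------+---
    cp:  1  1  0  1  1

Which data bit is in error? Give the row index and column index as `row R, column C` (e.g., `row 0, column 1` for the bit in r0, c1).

row 0, column 2

Recompute each row's even parity and compare to rp:
  r0: data parity 0, sent rp 1 → mismatch
  r1: data parity 1, sent rp 1 → ok
  r2: data parity 0, sent rp 0 → ok
  r3: data parity 0, sent rp 0 → ok
Recompute each column's even parity and compare to cp:
  c0: data parity 1, sent cp 1 → ok
  c1: data parity 1, sent cp 1 → ok
  c2: data parity 1, sent cp 0 → mismatch
  c3: data parity 1, sent cp 1 → ok
  c4: data parity 1, sent cp 1 → ok
Exactly one row (r0) and one column (c2) fail → the flipped bit is at their intersection.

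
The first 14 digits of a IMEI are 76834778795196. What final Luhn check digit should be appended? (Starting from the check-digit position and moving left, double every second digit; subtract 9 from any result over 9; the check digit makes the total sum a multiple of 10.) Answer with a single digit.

Partial digits right→left: 6 9 1 5 9 7 8 7 7 4 3 8 6 7
Double every second digit counting from the check-digit position (so the 1st, 3rd, 5th, ... of the partial from the right).
  doubled (with −9 where >9): 3 2 9 7 5 6 3 → sum 35
  kept as-is: 9 5 7 7 4 8 7 → sum 47
Total = 35 + 47 = 82.
Check digit = (10 − (82 mod 10)) mod 10 = 8.

8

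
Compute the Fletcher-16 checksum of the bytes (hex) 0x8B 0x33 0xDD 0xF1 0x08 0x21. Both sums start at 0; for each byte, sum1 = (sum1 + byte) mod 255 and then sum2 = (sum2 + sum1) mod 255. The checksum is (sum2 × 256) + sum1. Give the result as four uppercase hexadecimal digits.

C3B7

Running sums (mod 255):
  after byte 0 (0x8B): sum1=139, sum2=139
  after byte 1 (0x33): sum1=190, sum2=74
  after byte 2 (0xDD): sum1=156, sum2=230
  after byte 3 (0xF1): sum1=142, sum2=117
  after byte 4 (0x08): sum1=150, sum2=12
  after byte 5 (0x21): sum1=183, sum2=195
Checksum = sum2·256 + sum1 = 195·256 + 183 = 50103 = 0xC3B7.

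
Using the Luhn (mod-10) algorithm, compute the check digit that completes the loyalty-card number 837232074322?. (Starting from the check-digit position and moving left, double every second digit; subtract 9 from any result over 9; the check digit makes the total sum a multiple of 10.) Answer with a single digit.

7

Partial digits right→left: 2 2 3 4 7 0 2 3 2 7 3 8
Double every second digit counting from the check-digit position (so the 1st, 3rd, 5th, ... of the partial from the right).
  doubled (with −9 where >9): 4 6 5 4 4 6 → sum 29
  kept as-is: 2 4 0 3 7 8 → sum 24
Total = 29 + 24 = 53.
Check digit = (10 − (53 mod 10)) mod 10 = 7.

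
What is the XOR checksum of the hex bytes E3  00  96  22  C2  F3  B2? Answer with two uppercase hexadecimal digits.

D4

XOR the bytes together:
  start with 0xE3
  0xE3 ⊕ 0x00 = 0xE3
  0xE3 ⊕ 0x96 = 0x75
  0x75 ⊕ 0x22 = 0x57
  0x57 ⊕ 0xC2 = 0x95
  0x95 ⊕ 0xF3 = 0x66
  0x66 ⊕ 0xB2 = 0xD4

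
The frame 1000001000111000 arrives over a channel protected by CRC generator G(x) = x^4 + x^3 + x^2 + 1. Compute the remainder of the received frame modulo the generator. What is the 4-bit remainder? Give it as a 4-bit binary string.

0100

Modulo-2 division of 1000001000111000 by 11101:
  pos 0: 10000 XOR 11101 = 01101
  pos 1: 11010 XOR 11101 = 00111
  pos 3: 11110 XOR 11101 = 00011
  pos 6: 11001 XOR 11101 = 00100
  pos 8: 10011 XOR 11101 = 01110
  pos 9: 11100 XOR 11101 = 00001
Remainder = 0100 (nonzero — an error is detected).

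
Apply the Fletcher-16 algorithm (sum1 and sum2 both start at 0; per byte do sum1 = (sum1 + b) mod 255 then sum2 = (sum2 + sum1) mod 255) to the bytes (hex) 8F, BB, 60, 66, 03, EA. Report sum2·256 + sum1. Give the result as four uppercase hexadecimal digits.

AD00

Running sums (mod 255):
  after byte 0 (8F): sum1=143, sum2=143
  after byte 1 (BB): sum1=75, sum2=218
  after byte 2 (60): sum1=171, sum2=134
  after byte 3 (66): sum1=18, sum2=152
  after byte 4 (03): sum1=21, sum2=173
  after byte 5 (EA): sum1=0, sum2=173
Checksum = sum2·256 + sum1 = 173·256 + 0 = 44288 = 0xAD00.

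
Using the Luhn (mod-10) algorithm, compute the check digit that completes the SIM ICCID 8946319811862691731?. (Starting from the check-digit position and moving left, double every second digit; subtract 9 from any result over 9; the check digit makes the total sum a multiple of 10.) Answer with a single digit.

0

Partial digits right→left: 1 3 7 1 9 6 2 6 8 1 1 8 9 1 3 6 4 9 8
Double every second digit counting from the check-digit position (so the 1st, 3rd, 5th, ... of the partial from the right).
  doubled (with −9 where >9): 2 5 9 4 7 2 9 6 8 7 → sum 59
  kept as-is: 3 1 6 6 1 8 1 6 9 → sum 41
Total = 59 + 41 = 100.
Check digit = (10 − (100 mod 10)) mod 10 = 0.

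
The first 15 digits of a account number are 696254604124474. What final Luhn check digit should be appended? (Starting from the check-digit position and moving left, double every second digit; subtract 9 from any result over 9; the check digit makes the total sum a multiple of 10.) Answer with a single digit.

Partial digits right→left: 4 7 4 4 2 1 4 0 6 4 5 2 6 9 6
Double every second digit counting from the check-digit position (so the 1st, 3rd, 5th, ... of the partial from the right).
  doubled (with −9 where >9): 8 8 4 8 3 1 3 3 → sum 38
  kept as-is: 7 4 1 0 4 2 9 → sum 27
Total = 38 + 27 = 65.
Check digit = (10 − (65 mod 10)) mod 10 = 5.

5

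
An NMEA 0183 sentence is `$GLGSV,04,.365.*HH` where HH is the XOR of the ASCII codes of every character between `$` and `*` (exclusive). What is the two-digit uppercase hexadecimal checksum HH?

7D

XOR the ASCII codes of the payload characters:
  'G' = 0x47 → acc = 0x47
  'L' = 0x4C → acc = 0x0B
  'G' = 0x47 → acc = 0x4C
  'S' = 0x53 → acc = 0x1F
  'V' = 0x56 → acc = 0x49
  ',' = 0x2C → acc = 0x65
  '0' = 0x30 → acc = 0x55
  '4' = 0x34 → acc = 0x61
  ',' = 0x2C → acc = 0x4D
  '.' = 0x2E → acc = 0x63
  '3' = 0x33 → acc = 0x50
  '6' = 0x36 → acc = 0x66
  '5' = 0x35 → acc = 0x53
  '.' = 0x2E → acc = 0x7D
Checksum = 0x7D.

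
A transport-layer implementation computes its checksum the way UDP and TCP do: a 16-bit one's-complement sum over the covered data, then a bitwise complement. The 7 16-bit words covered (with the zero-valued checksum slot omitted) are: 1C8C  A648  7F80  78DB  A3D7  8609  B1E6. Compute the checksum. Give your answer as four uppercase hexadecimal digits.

One's-complement addition (fold any carry out of bit 15 back into bit 0):
  0x1C8C + 0xA648 = 0x0C2D4
  0xC2D4 + 0x7F80 = 0x14254 → wrap carry → 0x4255
  0x4255 + 0x78DB = 0x0BB30
  0xBB30 + 0xA3D7 = 0x15F07 → wrap carry → 0x5F08
  0x5F08 + 0x8609 = 0x0E511
  0xE511 + 0xB1E6 = 0x196F7 → wrap carry → 0x96F8
One's-complement sum = 0x96F8.
Checksum = ~0x96F8 & 0xFFFF = 0x6907.

6907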